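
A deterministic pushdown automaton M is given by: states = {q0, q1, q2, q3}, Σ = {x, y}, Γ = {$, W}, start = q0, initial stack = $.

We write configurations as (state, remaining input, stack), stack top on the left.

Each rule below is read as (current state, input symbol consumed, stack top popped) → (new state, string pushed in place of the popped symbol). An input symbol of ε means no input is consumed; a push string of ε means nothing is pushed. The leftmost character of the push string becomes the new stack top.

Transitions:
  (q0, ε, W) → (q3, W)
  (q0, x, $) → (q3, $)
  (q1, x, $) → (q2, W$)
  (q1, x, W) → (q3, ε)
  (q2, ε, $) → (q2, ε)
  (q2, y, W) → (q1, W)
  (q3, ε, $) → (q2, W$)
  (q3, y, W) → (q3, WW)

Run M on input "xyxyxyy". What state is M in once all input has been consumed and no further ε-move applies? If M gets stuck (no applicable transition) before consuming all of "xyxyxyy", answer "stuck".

stuck

(q0, xyxyxyy, $)
  read x, top $: go to q3, push $ → (q3, yxyxyy, $)
  ε-move, top $: go to q2, push W$ → (q2, yxyxyy, W$)
  read y, top W: go to q1, push W → (q1, xyxyy, W$)
  read x, top W: go to q3, push ε → (q3, yxyy, $)
  ε-move, top $: go to q2, push W$ → (q2, yxyy, W$)
  read y, top W: go to q1, push W → (q1, xyy, W$)
  read x, top W: go to q3, push ε → (q3, yy, $)
  ε-move, top $: go to q2, push W$ → (q2, yy, W$)
  read y, top W: go to q1, push W → (q1, y, W$)
No transition for (q1, y, top W); M blocks with input y remaining.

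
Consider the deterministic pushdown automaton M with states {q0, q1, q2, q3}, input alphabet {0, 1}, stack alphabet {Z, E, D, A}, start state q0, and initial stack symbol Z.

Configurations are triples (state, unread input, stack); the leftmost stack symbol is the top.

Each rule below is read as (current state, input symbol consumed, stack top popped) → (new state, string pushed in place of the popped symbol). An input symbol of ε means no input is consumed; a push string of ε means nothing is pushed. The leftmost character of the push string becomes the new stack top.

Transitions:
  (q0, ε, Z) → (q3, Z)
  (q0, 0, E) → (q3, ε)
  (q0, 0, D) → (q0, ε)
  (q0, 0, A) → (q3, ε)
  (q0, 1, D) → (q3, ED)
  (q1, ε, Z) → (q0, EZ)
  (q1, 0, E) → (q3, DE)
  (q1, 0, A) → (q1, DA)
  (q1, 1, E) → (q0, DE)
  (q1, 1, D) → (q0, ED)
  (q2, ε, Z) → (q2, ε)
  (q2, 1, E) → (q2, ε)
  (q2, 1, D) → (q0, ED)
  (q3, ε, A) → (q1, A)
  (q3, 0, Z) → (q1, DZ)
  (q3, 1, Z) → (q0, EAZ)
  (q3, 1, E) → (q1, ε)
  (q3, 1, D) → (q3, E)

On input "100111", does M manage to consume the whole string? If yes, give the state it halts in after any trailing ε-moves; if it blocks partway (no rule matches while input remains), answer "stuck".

(q0, 100111, Z) ⊢ (q3, 100111, Z) ⊢ (q0, 00111, EAZ) ⊢ (q3, 0111, AZ) ⊢ (q1, 0111, AZ) ⊢ (q1, 111, DAZ) ⊢ (q0, 11, EDAZ)
No transition for (q0, 1, top E); M blocks with input 11 remaining.

stuck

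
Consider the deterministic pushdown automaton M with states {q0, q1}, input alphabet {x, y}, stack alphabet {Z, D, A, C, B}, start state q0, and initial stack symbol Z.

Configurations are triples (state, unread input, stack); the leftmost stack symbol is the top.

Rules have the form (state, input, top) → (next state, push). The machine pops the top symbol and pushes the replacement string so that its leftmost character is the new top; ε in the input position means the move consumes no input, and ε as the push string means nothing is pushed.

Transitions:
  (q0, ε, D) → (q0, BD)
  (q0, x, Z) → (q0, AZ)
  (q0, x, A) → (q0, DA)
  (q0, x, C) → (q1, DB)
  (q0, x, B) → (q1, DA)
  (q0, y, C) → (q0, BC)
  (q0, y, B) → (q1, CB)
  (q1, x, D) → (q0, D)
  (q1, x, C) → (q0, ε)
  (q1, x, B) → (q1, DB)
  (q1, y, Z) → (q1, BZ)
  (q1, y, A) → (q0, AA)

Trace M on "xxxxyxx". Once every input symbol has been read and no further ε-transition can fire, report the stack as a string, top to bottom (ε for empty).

(q0, xxxxyxx, Z)
  read x, top Z: go to q0, push AZ → (q0, xxxyxx, AZ)
  read x, top A: go to q0, push DA → (q0, xxyxx, DAZ)
  ε-move, top D: go to q0, push BD → (q0, xxyxx, BDAZ)
  read x, top B: go to q1, push DA → (q1, xyxx, DADAZ)
  read x, top D: go to q0, push D → (q0, yxx, DADAZ)
  ε-move, top D: go to q0, push BD → (q0, yxx, BDADAZ)
  read y, top B: go to q1, push CB → (q1, xx, CBDADAZ)
  read x, top C: go to q0, push ε → (q0, x, BDADAZ)
  read x, top B: go to q1, push DA → (q1, ε, DADADAZ)
All input consumed in state q1 with stack DADADAZ.

DADADAZ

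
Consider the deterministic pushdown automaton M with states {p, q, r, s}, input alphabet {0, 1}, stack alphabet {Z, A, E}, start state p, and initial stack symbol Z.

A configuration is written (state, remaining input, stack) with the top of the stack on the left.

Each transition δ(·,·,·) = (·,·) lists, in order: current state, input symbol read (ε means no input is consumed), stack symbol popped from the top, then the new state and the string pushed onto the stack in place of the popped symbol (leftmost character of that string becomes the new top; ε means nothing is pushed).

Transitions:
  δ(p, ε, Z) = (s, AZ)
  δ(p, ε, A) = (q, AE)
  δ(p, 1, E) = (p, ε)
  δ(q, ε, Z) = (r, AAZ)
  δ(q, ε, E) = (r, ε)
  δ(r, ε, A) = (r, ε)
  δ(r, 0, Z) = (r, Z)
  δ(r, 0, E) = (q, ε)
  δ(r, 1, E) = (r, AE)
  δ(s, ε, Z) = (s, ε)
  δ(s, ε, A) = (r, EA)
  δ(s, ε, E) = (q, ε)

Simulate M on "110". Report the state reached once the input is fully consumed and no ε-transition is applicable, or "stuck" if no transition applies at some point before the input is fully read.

(p, 110, Z)
  ε-move, top Z: go to s, push AZ → (s, 110, AZ)
  ε-move, top A: go to r, push EA → (r, 110, EAZ)
  read 1, top E: go to r, push AE → (r, 10, AEAZ)
  ε-move, top A: go to r, push ε → (r, 10, EAZ)
  read 1, top E: go to r, push AE → (r, 0, AEAZ)
  ε-move, top A: go to r, push ε → (r, 0, EAZ)
  read 0, top E: go to q, push ε → (q, ε, AZ)
All input consumed; M is in state q.

q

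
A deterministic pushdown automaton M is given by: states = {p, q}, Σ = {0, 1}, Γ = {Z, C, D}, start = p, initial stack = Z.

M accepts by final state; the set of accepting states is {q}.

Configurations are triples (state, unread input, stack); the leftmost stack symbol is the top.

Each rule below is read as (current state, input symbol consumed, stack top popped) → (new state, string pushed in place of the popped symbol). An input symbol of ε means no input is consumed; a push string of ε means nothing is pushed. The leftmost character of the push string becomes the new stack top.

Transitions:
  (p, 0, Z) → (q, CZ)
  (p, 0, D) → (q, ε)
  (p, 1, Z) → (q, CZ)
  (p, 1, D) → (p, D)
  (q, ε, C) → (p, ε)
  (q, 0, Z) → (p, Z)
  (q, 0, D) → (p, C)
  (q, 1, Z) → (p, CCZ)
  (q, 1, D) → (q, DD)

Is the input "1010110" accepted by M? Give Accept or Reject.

Accept

(p, 1010110, Z)
  read 1, top Z: go to q, push CZ → (q, 010110, CZ)
  ε-move, top C: go to p, push ε → (p, 010110, Z)
  read 0, top Z: go to q, push CZ → (q, 10110, CZ)
  ε-move, top C: go to p, push ε → (p, 10110, Z)
  read 1, top Z: go to q, push CZ → (q, 0110, CZ)
  ε-move, top C: go to p, push ε → (p, 0110, Z)
  read 0, top Z: go to q, push CZ → (q, 110, CZ)
  ε-move, top C: go to p, push ε → (p, 110, Z)
  read 1, top Z: go to q, push CZ → (q, 10, CZ)
  ε-move, top C: go to p, push ε → (p, 10, Z)
  read 1, top Z: go to q, push CZ → (q, 0, CZ)
  ε-move, top C: go to p, push ε → (p, 0, Z)
  read 0, top Z: go to q, push CZ → (q, ε, CZ)
All input consumed; state q ∈ F.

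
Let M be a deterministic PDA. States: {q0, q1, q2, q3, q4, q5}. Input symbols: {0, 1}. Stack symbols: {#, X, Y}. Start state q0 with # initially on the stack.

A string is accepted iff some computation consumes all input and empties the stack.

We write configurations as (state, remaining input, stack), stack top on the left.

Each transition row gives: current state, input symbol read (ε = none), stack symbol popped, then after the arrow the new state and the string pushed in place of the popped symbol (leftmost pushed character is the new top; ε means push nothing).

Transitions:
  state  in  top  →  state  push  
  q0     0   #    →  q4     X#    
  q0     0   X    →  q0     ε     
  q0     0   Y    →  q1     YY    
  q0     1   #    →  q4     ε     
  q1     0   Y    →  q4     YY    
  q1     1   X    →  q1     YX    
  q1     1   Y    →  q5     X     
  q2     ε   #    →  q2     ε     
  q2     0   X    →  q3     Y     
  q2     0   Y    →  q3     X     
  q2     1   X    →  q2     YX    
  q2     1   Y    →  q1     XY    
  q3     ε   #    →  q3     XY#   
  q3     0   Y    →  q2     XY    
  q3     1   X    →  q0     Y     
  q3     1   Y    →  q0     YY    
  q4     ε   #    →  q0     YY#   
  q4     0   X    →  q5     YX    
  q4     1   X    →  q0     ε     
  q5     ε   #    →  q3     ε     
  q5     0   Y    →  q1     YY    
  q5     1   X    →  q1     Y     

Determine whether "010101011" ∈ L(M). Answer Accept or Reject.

Accept

(q0, 010101011, #)
  read 0, top #: go to q4, push X# → (q4, 10101011, X#)
  read 1, top X: go to q0, push ε → (q0, 0101011, #)
  read 0, top #: go to q4, push X# → (q4, 101011, X#)
  read 1, top X: go to q0, push ε → (q0, 01011, #)
  read 0, top #: go to q4, push X# → (q4, 1011, X#)
  read 1, top X: go to q0, push ε → (q0, 011, #)
  read 0, top #: go to q4, push X# → (q4, 11, X#)
  read 1, top X: go to q0, push ε → (q0, 1, #)
  read 1, top #: go to q4, push ε → (q4, ε, ε)
All input consumed and the stack is empty.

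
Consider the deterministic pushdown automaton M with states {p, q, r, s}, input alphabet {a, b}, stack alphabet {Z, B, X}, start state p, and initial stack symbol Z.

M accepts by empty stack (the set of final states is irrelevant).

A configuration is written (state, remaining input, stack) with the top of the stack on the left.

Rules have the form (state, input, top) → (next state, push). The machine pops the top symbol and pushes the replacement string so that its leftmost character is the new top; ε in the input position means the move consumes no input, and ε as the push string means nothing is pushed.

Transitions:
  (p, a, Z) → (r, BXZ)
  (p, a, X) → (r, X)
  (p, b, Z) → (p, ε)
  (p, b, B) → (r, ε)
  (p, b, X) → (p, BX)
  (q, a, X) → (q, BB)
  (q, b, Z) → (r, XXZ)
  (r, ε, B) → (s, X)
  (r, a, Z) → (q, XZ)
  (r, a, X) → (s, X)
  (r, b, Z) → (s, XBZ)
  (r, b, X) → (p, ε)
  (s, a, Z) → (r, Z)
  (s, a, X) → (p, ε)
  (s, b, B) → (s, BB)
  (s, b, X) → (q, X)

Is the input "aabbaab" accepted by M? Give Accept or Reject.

(p, aabbaab, Z) ⊢ (r, abbaab, BXZ) ⊢ (s, abbaab, XXZ) ⊢ (p, bbaab, XZ) ⊢ (p, baab, BXZ) ⊢ (r, aab, XZ) ⊢ (s, ab, XZ) ⊢ (p, b, Z) ⊢ (p, ε, ε)
All input consumed and the stack is empty.

Accept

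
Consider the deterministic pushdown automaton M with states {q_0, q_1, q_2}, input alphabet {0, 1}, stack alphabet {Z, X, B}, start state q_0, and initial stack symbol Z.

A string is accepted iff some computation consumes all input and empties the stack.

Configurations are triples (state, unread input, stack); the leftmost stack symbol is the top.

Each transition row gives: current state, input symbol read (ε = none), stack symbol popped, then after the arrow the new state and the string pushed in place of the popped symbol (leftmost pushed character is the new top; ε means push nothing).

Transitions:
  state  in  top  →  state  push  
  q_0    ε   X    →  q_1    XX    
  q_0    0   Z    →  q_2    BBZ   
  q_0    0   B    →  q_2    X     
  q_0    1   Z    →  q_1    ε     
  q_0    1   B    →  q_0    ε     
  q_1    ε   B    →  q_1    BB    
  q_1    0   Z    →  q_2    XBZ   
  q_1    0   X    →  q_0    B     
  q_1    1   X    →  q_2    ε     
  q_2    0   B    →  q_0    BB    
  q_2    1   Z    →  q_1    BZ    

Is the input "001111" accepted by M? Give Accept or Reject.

Accept

(q_0, 001111, Z)
  read 0, top Z: go to q_2, push BBZ → (q_2, 01111, BBZ)
  read 0, top B: go to q_0, push BB → (q_0, 1111, BBBZ)
  read 1, top B: go to q_0, push ε → (q_0, 111, BBZ)
  read 1, top B: go to q_0, push ε → (q_0, 11, BZ)
  read 1, top B: go to q_0, push ε → (q_0, 1, Z)
  read 1, top Z: go to q_1, push ε → (q_1, ε, ε)
All input consumed and the stack is empty.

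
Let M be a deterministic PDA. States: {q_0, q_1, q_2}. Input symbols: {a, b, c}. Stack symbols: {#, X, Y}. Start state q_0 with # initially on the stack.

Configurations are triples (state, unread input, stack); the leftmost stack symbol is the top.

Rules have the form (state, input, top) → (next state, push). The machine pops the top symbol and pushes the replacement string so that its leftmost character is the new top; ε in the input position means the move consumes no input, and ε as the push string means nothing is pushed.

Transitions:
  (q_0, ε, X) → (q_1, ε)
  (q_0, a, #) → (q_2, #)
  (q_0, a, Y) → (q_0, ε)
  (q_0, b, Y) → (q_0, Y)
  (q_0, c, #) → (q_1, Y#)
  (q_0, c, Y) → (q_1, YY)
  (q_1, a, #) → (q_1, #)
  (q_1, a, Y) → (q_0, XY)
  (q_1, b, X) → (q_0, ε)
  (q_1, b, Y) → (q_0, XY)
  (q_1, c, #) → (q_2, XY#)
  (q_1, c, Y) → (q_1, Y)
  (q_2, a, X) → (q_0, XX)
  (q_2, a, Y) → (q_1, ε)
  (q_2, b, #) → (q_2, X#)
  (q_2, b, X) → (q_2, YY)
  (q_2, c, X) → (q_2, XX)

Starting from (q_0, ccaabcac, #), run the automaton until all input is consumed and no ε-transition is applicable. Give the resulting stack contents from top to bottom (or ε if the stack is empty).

Y#

(q_0, ccaabcac, #)
  read c, top #: go to q_1, push Y# → (q_1, caabcac, Y#)
  read c, top Y: go to q_1, push Y → (q_1, aabcac, Y#)
  read a, top Y: go to q_0, push XY → (q_0, abcac, XY#)
  ε-move, top X: go to q_1, push ε → (q_1, abcac, Y#)
  read a, top Y: go to q_0, push XY → (q_0, bcac, XY#)
  ε-move, top X: go to q_1, push ε → (q_1, bcac, Y#)
  read b, top Y: go to q_0, push XY → (q_0, cac, XY#)
  ε-move, top X: go to q_1, push ε → (q_1, cac, Y#)
  read c, top Y: go to q_1, push Y → (q_1, ac, Y#)
  read a, top Y: go to q_0, push XY → (q_0, c, XY#)
  ε-move, top X: go to q_1, push ε → (q_1, c, Y#)
  read c, top Y: go to q_1, push Y → (q_1, ε, Y#)
All input consumed in state q_1 with stack Y#.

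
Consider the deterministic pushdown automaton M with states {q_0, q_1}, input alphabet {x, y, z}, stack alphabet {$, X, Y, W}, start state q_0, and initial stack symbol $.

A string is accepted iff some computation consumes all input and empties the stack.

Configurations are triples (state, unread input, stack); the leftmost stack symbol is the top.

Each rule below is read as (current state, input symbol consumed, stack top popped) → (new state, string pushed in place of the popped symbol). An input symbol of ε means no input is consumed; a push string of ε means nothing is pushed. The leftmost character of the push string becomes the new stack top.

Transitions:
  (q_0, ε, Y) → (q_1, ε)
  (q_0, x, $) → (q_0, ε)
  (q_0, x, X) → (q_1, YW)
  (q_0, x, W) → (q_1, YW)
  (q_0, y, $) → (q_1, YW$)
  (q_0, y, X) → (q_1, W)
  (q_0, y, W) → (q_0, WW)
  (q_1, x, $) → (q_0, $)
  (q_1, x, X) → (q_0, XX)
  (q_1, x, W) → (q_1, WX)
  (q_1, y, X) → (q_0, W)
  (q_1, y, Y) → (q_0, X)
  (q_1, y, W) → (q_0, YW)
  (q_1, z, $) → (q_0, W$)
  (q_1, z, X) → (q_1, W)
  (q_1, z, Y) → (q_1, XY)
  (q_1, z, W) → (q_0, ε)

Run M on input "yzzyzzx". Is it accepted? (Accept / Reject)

(q_0, yzzyzzx, $)
  read y, top $: go to q_1, push YW$ → (q_1, zzyzzx, YW$)
  read z, top Y: go to q_1, push XY → (q_1, zyzzx, XYW$)
  read z, top X: go to q_1, push W → (q_1, yzzx, WYW$)
  read y, top W: go to q_0, push YW → (q_0, zzx, YWYW$)
  ε-move, top Y: go to q_1, push ε → (q_1, zzx, WYW$)
  read z, top W: go to q_0, push ε → (q_0, zx, YW$)
  ε-move, top Y: go to q_1, push ε → (q_1, zx, W$)
  read z, top W: go to q_0, push ε → (q_0, x, $)
  read x, top $: go to q_0, push ε → (q_0, ε, ε)
All input consumed and the stack is empty.

Accept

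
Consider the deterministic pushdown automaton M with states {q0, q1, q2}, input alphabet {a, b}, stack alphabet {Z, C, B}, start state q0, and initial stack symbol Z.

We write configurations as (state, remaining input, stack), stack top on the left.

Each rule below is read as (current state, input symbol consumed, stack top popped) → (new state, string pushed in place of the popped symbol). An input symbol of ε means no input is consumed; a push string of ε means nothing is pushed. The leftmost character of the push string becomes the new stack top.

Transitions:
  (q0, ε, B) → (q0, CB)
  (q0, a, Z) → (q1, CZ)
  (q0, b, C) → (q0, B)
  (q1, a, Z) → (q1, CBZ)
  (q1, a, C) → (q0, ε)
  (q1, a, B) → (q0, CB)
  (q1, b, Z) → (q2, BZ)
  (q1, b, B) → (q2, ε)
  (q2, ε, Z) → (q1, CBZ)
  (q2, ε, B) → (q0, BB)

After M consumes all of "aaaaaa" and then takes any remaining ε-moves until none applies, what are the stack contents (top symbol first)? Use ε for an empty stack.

Z

(q0, aaaaaa, Z) ⊢ (q1, aaaaa, CZ) ⊢ (q0, aaaa, Z) ⊢ (q1, aaa, CZ) ⊢ (q0, aa, Z) ⊢ (q1, a, CZ) ⊢ (q0, ε, Z)
All input consumed in state q0 with stack Z.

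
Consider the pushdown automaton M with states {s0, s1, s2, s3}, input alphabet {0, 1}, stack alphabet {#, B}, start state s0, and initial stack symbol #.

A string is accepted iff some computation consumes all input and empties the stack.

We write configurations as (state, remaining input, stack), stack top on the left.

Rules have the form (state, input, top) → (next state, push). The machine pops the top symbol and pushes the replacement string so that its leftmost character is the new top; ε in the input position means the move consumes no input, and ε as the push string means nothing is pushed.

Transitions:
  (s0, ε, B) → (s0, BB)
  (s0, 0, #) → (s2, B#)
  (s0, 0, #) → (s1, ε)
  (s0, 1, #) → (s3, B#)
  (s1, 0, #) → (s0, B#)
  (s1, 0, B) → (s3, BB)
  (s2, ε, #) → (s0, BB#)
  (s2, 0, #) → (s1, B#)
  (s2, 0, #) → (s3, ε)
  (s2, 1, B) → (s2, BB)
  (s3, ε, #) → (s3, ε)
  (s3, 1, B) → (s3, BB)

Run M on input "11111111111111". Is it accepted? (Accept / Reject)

Reject

No computation consumes all input and empties the stack.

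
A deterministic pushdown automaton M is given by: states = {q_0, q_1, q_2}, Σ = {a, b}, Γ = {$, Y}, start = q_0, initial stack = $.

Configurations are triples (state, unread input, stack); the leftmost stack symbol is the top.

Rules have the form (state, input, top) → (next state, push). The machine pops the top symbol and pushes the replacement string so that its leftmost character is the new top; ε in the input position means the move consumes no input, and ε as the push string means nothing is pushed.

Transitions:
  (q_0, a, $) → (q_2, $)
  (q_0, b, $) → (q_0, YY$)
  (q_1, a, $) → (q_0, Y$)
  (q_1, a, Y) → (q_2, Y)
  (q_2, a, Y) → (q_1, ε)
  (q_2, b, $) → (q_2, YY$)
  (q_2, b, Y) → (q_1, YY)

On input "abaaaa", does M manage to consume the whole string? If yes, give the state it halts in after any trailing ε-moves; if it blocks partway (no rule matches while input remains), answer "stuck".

q_0

(q_0, abaaaa, $) ⊢ (q_2, baaaa, $) ⊢ (q_2, aaaa, YY$) ⊢ (q_1, aaa, Y$) ⊢ (q_2, aa, Y$) ⊢ (q_1, a, $) ⊢ (q_0, ε, Y$)
All input consumed; M is in state q_0.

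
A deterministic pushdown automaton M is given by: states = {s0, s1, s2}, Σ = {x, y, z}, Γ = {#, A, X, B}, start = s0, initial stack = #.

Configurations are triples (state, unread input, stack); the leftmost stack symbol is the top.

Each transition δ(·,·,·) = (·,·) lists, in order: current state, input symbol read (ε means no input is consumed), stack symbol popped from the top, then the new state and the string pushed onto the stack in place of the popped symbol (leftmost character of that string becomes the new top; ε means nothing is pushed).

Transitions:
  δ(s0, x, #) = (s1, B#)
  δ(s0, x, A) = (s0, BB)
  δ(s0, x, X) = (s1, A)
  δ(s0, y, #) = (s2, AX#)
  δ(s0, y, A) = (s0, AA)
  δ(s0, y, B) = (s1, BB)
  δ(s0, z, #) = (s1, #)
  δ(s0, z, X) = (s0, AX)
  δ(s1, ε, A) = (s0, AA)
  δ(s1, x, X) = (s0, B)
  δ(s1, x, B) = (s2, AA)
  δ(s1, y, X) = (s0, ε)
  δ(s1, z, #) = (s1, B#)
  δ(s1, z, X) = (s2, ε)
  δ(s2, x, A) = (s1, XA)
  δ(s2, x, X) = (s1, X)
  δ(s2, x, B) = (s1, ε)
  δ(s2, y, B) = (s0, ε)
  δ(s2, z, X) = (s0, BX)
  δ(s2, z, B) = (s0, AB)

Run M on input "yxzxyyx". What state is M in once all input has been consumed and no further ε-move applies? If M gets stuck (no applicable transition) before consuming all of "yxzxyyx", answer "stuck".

s0

(s0, yxzxyyx, #)
  read y, top #: go to s2, push AX# → (s2, xzxyyx, AX#)
  read x, top A: go to s1, push XA → (s1, zxyyx, XAX#)
  read z, top X: go to s2, push ε → (s2, xyyx, AX#)
  read x, top A: go to s1, push XA → (s1, yyx, XAX#)
  read y, top X: go to s0, push ε → (s0, yx, AX#)
  read y, top A: go to s0, push AA → (s0, x, AAX#)
  read x, top A: go to s0, push BB → (s0, ε, BBAX#)
All input consumed; M is in state s0.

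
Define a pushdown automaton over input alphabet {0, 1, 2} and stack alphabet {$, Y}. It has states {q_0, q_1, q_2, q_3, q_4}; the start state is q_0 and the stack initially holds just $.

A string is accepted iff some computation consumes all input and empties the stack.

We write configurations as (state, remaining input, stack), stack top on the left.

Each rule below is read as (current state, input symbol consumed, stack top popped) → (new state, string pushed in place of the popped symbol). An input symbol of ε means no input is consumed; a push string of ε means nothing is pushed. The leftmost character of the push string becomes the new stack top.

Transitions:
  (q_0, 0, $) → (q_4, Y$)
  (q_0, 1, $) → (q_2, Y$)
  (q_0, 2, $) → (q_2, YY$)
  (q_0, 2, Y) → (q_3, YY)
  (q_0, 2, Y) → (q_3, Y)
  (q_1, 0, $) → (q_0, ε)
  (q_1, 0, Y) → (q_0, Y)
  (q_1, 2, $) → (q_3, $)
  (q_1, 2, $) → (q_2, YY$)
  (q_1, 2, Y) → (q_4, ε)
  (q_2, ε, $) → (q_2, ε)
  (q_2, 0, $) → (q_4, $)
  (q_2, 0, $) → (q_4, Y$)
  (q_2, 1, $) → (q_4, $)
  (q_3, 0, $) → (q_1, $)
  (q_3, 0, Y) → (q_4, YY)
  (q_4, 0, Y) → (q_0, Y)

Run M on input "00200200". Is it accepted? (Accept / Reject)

Reject

No computation consumes all input and empties the stack.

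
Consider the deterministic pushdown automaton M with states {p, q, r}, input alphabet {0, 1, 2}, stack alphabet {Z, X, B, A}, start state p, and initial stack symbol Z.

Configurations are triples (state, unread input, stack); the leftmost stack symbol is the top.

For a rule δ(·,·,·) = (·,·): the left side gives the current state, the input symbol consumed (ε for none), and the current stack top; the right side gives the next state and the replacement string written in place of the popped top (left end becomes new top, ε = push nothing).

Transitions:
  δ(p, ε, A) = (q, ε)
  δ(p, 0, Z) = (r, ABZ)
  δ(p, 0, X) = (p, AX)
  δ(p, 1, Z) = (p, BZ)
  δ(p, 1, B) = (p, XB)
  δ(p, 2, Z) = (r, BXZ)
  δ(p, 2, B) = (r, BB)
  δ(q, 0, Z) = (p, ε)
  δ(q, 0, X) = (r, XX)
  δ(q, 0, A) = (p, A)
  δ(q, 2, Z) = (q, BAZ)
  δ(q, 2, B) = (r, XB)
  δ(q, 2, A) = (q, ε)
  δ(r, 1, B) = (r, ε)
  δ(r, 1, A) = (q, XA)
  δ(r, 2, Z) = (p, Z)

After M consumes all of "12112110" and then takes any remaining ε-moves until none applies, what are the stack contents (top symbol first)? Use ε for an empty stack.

XBZ

(p, 12112110, Z)
  read 1, top Z: go to p, push BZ → (p, 2112110, BZ)
  read 2, top B: go to r, push BB → (r, 112110, BBZ)
  read 1, top B: go to r, push ε → (r, 12110, BZ)
  read 1, top B: go to r, push ε → (r, 2110, Z)
  read 2, top Z: go to p, push Z → (p, 110, Z)
  read 1, top Z: go to p, push BZ → (p, 10, BZ)
  read 1, top B: go to p, push XB → (p, 0, XBZ)
  read 0, top X: go to p, push AX → (p, ε, AXBZ)
  ε-move, top A: go to q, push ε → (q, ε, XBZ)
All input consumed in state q with stack XBZ.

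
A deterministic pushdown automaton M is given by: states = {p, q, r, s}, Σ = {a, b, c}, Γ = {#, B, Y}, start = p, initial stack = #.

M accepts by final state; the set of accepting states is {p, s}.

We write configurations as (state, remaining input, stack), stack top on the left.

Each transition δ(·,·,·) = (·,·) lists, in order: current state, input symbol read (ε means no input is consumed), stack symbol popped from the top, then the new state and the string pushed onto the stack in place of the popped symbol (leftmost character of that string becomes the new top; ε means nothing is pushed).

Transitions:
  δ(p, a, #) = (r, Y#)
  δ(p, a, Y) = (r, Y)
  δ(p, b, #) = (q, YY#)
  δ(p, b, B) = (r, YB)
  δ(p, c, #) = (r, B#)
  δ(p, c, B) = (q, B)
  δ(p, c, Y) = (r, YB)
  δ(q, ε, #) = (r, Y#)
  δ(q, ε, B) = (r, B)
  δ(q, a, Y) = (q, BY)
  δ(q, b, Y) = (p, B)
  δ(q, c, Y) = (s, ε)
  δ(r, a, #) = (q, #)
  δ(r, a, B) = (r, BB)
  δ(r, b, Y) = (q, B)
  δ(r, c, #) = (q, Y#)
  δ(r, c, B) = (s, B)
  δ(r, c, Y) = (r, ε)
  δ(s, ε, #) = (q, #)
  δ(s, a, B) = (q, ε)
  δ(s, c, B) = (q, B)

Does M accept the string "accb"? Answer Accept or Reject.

(p, accb, #) ⊢ (r, ccb, Y#) ⊢ (r, cb, #) ⊢ (q, b, Y#) ⊢ (p, ε, B#)
All input consumed; state p ∈ F.

Accept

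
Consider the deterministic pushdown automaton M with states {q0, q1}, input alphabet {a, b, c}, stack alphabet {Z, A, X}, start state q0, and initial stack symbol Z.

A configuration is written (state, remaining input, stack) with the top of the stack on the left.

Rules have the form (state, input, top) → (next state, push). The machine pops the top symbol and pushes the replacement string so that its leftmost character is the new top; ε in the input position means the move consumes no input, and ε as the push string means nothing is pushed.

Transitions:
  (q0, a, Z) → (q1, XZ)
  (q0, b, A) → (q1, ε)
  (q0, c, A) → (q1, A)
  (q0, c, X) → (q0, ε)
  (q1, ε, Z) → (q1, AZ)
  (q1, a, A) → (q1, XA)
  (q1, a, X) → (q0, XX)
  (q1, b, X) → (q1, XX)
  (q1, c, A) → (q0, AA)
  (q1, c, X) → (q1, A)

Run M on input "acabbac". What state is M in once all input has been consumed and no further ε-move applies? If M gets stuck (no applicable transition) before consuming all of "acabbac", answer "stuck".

q0

(q0, acabbac, Z)
  read a, top Z: go to q1, push XZ → (q1, cabbac, XZ)
  read c, top X: go to q1, push A → (q1, abbac, AZ)
  read a, top A: go to q1, push XA → (q1, bbac, XAZ)
  read b, top X: go to q1, push XX → (q1, bac, XXAZ)
  read b, top X: go to q1, push XX → (q1, ac, XXXAZ)
  read a, top X: go to q0, push XX → (q0, c, XXXXAZ)
  read c, top X: go to q0, push ε → (q0, ε, XXXAZ)
All input consumed; M is in state q0.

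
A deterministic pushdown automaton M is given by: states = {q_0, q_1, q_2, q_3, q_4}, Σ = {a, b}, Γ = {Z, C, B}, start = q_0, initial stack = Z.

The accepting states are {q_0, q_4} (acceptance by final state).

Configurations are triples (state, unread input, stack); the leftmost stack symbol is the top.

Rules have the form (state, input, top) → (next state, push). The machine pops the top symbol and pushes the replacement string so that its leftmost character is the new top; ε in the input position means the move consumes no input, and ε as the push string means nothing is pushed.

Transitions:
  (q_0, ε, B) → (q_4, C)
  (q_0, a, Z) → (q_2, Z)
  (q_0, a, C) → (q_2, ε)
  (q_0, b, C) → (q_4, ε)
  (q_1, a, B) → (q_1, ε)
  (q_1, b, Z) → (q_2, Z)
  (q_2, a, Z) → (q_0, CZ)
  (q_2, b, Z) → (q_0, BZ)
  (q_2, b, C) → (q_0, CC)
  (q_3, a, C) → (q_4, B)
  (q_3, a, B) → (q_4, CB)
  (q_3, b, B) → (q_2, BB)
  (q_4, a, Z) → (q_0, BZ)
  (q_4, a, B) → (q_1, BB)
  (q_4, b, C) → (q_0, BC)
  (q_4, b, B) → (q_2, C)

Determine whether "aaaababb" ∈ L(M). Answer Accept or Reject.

Accept

(q_0, aaaababb, Z)
  read a, top Z: go to q_2, push Z → (q_2, aaababb, Z)
  read a, top Z: go to q_0, push CZ → (q_0, aababb, CZ)
  read a, top C: go to q_2, push ε → (q_2, ababb, Z)
  read a, top Z: go to q_0, push CZ → (q_0, babb, CZ)
  read b, top C: go to q_4, push ε → (q_4, abb, Z)
  read a, top Z: go to q_0, push BZ → (q_0, bb, BZ)
  ε-move, top B: go to q_4, push C → (q_4, bb, CZ)
  read b, top C: go to q_0, push BC → (q_0, b, BCZ)
  ε-move, top B: go to q_4, push C → (q_4, b, CCZ)
  read b, top C: go to q_0, push BC → (q_0, ε, BCCZ)
All input consumed; state q_0 ∈ F.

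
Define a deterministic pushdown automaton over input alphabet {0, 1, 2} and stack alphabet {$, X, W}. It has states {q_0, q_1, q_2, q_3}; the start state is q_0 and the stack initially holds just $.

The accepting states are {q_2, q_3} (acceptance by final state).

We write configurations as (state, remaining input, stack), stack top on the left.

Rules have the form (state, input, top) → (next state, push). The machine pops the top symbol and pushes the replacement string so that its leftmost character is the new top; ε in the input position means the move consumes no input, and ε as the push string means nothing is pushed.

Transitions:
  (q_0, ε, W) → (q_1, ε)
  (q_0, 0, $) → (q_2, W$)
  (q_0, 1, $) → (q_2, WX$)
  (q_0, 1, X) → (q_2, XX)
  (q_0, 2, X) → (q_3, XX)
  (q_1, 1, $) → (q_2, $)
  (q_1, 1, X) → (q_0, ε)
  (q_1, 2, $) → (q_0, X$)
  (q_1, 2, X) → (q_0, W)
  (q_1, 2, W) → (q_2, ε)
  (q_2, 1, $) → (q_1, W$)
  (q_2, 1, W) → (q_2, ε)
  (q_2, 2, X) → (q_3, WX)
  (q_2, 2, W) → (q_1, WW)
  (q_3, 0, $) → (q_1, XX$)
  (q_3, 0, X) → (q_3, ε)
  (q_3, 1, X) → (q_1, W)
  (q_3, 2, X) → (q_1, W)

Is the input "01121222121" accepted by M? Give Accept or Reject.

Reject

(q_0, 01121222121, $)
  read 0, top $: go to q_2, push W$ → (q_2, 1121222121, W$)
  read 1, top W: go to q_2, push ε → (q_2, 121222121, $)
  read 1, top $: go to q_1, push W$ → (q_1, 21222121, W$)
  read 2, top W: go to q_2, push ε → (q_2, 1222121, $)
  read 1, top $: go to q_1, push W$ → (q_1, 222121, W$)
  read 2, top W: go to q_2, push ε → (q_2, 22121, $)
No transition applies at (q_2, 22121, $); input not fully consumed.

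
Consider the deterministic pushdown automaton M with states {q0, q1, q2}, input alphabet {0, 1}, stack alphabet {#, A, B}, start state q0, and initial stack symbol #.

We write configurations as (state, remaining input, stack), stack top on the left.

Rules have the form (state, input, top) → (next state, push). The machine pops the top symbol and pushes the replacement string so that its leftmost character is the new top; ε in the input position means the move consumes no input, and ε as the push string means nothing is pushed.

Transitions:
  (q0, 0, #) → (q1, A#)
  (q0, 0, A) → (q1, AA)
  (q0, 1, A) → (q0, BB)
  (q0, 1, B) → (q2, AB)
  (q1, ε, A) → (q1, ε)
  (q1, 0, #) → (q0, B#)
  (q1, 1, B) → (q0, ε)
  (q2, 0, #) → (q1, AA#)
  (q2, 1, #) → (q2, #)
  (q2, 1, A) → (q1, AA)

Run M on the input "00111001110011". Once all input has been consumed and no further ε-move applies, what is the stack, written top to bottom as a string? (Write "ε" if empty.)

B#

(q0, 00111001110011, #)
  read 0, top #: go to q1, push A# → (q1, 0111001110011, A#)
  ε-move, top A: go to q1, push ε → (q1, 0111001110011, #)
  read 0, top #: go to q0, push B# → (q0, 111001110011, B#)
  read 1, top B: go to q2, push AB → (q2, 11001110011, AB#)
  read 1, top A: go to q1, push AA → (q1, 1001110011, AAB#)
  ε-move, top A: go to q1, push ε → (q1, 1001110011, AB#)
  ε-move, top A: go to q1, push ε → (q1, 1001110011, B#)
  read 1, top B: go to q0, push ε → (q0, 001110011, #)
  read 0, top #: go to q1, push A# → (q1, 01110011, A#)
  ε-move, top A: go to q1, push ε → (q1, 01110011, #)
  read 0, top #: go to q0, push B# → (q0, 1110011, B#)
  read 1, top B: go to q2, push AB → (q2, 110011, AB#)
  read 1, top A: go to q1, push AA → (q1, 10011, AAB#)
  ε-move, top A: go to q1, push ε → (q1, 10011, AB#)
  ε-move, top A: go to q1, push ε → (q1, 10011, B#)
  read 1, top B: go to q0, push ε → (q0, 0011, #)
  read 0, top #: go to q1, push A# → (q1, 011, A#)
  ε-move, top A: go to q1, push ε → (q1, 011, #)
  read 0, top #: go to q0, push B# → (q0, 11, B#)
  read 1, top B: go to q2, push AB → (q2, 1, AB#)
  read 1, top A: go to q1, push AA → (q1, ε, AAB#)
  ε-move, top A: go to q1, push ε → (q1, ε, AB#)
  ε-move, top A: go to q1, push ε → (q1, ε, B#)
All input consumed in state q1 with stack B#.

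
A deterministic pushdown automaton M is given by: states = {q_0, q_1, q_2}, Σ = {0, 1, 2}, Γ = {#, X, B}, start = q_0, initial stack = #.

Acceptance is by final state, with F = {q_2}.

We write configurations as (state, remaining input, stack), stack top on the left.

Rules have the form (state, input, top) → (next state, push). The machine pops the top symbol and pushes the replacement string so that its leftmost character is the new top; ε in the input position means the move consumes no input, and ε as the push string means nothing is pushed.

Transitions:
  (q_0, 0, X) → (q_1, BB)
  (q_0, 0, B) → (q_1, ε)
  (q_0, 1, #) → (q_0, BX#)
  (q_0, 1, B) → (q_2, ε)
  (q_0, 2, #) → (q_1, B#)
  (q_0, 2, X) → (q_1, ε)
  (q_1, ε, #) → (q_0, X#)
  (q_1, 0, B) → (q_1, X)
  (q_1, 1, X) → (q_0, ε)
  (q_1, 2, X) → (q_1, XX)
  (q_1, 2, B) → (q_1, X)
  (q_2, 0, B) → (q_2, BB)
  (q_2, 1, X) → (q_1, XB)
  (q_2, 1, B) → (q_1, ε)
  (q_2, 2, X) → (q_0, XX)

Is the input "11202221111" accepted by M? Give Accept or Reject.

Reject

(q_0, 11202221111, #)
  read 1, top #: go to q_0, push BX# → (q_0, 1202221111, BX#)
  read 1, top B: go to q_2, push ε → (q_2, 202221111, X#)
  read 2, top X: go to q_0, push XX → (q_0, 02221111, XX#)
  read 0, top X: go to q_1, push BB → (q_1, 2221111, BBX#)
  read 2, top B: go to q_1, push X → (q_1, 221111, XBX#)
  read 2, top X: go to q_1, push XX → (q_1, 21111, XXBX#)
  read 2, top X: go to q_1, push XX → (q_1, 1111, XXXBX#)
  read 1, top X: go to q_0, push ε → (q_0, 111, XXBX#)
No transition applies at (q_0, 111, XXBX#); input not fully consumed.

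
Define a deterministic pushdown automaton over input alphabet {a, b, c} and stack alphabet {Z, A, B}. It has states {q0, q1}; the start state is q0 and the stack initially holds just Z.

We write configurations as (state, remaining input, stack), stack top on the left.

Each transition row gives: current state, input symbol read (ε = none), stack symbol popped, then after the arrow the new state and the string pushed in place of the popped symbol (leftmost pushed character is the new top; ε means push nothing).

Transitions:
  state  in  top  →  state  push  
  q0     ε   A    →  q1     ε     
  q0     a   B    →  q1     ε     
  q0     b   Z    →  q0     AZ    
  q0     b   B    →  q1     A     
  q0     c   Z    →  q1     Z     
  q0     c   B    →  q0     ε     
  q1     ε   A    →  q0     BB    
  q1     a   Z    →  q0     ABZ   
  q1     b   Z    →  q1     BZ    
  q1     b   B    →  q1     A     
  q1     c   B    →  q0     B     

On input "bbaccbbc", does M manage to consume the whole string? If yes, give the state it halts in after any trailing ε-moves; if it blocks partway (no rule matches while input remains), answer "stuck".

(q0, bbaccbbc, Z)
  read b, top Z: go to q0, push AZ → (q0, baccbbc, AZ)
  ε-move, top A: go to q1, push ε → (q1, baccbbc, Z)
  read b, top Z: go to q1, push BZ → (q1, accbbc, BZ)
No transition for (q1, a, top B); M blocks with input accbbc remaining.

stuck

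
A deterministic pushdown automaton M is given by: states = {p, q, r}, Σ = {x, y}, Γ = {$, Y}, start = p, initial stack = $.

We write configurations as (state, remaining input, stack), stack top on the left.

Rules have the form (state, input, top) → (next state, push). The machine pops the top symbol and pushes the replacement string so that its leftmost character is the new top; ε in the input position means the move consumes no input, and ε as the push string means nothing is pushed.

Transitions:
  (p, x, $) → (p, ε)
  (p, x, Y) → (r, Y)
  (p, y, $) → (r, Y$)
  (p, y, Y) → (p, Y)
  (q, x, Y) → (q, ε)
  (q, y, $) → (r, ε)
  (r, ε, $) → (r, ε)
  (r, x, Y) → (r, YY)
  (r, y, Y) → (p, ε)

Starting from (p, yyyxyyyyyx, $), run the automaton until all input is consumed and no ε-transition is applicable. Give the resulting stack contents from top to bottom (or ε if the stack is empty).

Y$

(p, yyyxyyyyyx, $) ⊢ (r, yyxyyyyyx, Y$) ⊢ (p, yxyyyyyx, $) ⊢ (r, xyyyyyx, Y$) ⊢ (r, yyyyyx, YY$) ⊢ (p, yyyyx, Y$) ⊢ (p, yyyx, Y$) ⊢ (p, yyx, Y$) ⊢ (p, yx, Y$) ⊢ (p, x, Y$) ⊢ (r, ε, Y$)
All input consumed in state r with stack Y$.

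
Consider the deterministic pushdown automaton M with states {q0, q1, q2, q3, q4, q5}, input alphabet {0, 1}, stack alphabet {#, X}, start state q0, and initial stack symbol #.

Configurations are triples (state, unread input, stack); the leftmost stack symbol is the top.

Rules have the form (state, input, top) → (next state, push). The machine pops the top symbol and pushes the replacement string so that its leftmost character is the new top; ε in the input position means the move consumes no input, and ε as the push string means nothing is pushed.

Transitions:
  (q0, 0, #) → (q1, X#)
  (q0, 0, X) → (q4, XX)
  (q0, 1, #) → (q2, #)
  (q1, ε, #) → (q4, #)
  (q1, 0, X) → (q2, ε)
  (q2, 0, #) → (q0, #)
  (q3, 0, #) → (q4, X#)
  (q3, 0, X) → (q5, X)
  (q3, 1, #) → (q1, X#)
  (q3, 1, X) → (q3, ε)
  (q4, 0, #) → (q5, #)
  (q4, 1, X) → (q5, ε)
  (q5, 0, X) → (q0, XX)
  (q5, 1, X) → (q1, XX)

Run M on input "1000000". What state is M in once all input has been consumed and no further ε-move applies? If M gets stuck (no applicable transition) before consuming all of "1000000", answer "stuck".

q2

(q0, 1000000, #)
  read 1, top #: go to q2, push # → (q2, 000000, #)
  read 0, top #: go to q0, push # → (q0, 00000, #)
  read 0, top #: go to q1, push X# → (q1, 0000, X#)
  read 0, top X: go to q2, push ε → (q2, 000, #)
  read 0, top #: go to q0, push # → (q0, 00, #)
  read 0, top #: go to q1, push X# → (q1, 0, X#)
  read 0, top X: go to q2, push ε → (q2, ε, #)
All input consumed; M is in state q2.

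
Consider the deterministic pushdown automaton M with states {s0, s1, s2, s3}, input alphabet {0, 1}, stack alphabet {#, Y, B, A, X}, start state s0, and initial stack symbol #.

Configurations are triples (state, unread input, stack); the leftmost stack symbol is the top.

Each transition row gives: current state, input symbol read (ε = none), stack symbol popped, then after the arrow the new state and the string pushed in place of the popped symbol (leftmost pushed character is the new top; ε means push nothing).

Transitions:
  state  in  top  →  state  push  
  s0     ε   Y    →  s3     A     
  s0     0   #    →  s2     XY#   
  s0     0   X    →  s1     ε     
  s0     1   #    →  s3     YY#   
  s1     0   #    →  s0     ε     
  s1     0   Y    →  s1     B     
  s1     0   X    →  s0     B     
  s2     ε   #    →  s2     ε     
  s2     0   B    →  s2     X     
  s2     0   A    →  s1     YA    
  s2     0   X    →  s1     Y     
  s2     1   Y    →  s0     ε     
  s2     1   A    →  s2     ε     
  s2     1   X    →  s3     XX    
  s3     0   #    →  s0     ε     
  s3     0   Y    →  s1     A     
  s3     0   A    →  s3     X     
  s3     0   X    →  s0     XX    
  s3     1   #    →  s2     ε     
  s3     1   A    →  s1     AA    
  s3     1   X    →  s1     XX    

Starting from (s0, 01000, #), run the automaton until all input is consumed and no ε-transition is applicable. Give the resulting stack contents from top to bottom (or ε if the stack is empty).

BXY#

(s0, 01000, #)
  read 0, top #: go to s2, push XY# → (s2, 1000, XY#)
  read 1, top X: go to s3, push XX → (s3, 000, XXY#)
  read 0, top X: go to s0, push XX → (s0, 00, XXXY#)
  read 0, top X: go to s1, push ε → (s1, 0, XXY#)
  read 0, top X: go to s0, push B → (s0, ε, BXY#)
All input consumed in state s0 with stack BXY#.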